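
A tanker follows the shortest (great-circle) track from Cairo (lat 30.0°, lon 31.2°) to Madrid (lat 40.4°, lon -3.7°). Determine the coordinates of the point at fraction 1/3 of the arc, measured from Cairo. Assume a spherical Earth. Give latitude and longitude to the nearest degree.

Write both endpoints as unit vectors p₁, p₂ with components (cos φ cos λ, cos φ sin λ, sin φ).
The central angle between the endpoints is δ = arccos(p₁·p₂) ≈ 0.526 rad (30.1°).
Interpolate at f = 1/3 with slerp weights a = sin((1−f)δ)/sin δ ≈ 0.684, b = sin(fδ)/sin δ ≈ 0.347.
p = a·p₁ + b·p₂ ≈ (0.771, 0.290, 0.567); φ = arcsin(p_z) ≈ 34.56°, λ = atan2(p_y, p_x) ≈ 20.61°.

≈ lat 35°, lon 21°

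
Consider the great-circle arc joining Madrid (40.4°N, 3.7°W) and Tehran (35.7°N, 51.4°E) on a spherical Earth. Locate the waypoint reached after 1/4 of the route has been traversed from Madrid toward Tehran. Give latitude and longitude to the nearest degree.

≈ 42°N, 10°E

Write both endpoints as unit vectors p₁, p₂ with components (cos φ cos λ, cos φ sin λ, sin φ).
The central angle between the endpoints is δ = arccos(p₁·p₂) ≈ 0.749 rad (42.9°).
Interpolate at f = 1/4 with slerp weights a = sin((1−f)δ)/sin δ ≈ 0.782, b = sin(fδ)/sin δ ≈ 0.273.
p = a·p₁ + b·p₂ ≈ (0.733, 0.135, 0.667); φ = arcsin(p_z) ≈ 41.81°, λ = atan2(p_y, p_x) ≈ 10.44°.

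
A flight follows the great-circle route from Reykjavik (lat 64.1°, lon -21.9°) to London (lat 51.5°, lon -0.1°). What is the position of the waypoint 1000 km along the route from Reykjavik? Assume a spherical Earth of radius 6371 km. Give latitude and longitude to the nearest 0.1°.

≈ lat 57.9°, lon -8.4°

Write both endpoints as unit vectors p₁, p₂ with components (cos φ cos λ, cos φ sin λ, sin φ).
The central angle between the endpoints is δ = arccos(p₁·p₂) ≈ 0.296 rad (17.0°). The total great-circle distance is δ·R ≈ 0.296 × 6371 ≈ 1887 km, so the target fraction is f = 1000/1887 ≈ 0.530.
Interpolate at f ≈ 0.530 with slerp weights a = sin((1−f)δ)/sin δ ≈ 0.475, b = sin(fδ)/sin δ ≈ 0.536.
p = a·p₁ + b·p₂ ≈ (0.526, -0.078, 0.847); φ = arcsin(p_z) ≈ 57.87°, λ = atan2(p_y, p_x) ≈ -8.44°.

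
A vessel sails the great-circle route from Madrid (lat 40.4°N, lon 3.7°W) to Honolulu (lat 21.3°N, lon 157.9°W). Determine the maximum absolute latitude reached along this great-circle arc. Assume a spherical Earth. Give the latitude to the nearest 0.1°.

≈ 70.3°N

The great circle lies in the plane with unit normal n̂ = (p₁ × p₂)/|p₁ × p₂|.
Here n̂_z ≈ -0.337; the vertex latitude is φ_max = arccos|n̂_z| ≈ 70.3°.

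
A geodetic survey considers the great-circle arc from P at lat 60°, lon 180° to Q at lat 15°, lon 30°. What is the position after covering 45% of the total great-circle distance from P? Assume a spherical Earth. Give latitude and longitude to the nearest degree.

≈ lat 67°, lon 62°

From cos δ = sin φ₁ sin φ₂ + cos φ₁ cos φ₂ cos Δλ, the central angle is δ ≈ 1.766 rad (101.2°).
Interpolate at f = 0.45 with slerp weights a = sin((1−f)δ)/sin δ ≈ 0.842, b = sin(fδ)/sin δ ≈ 0.728.
p = a·p₁ + b·p₂ ≈ (0.188, 0.351, 0.917); φ = arcsin(p_z) ≈ 66.52°, λ = atan2(p_y, p_x) ≈ 61.88°.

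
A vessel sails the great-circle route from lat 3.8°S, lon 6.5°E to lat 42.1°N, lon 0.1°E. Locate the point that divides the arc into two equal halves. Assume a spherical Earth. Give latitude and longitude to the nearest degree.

Write both endpoints as unit vectors p₁, p₂ with components (cos φ cos λ, cos φ sin λ, sin φ).
The central angle between the endpoints is δ = arccos(p₁·p₂) ≈ 0.808 rad (46.3°).
Interpolate at f = 1/2 with slerp weights a = sin((1−f)δ)/sin δ ≈ 0.544, b = sin(fδ)/sin δ ≈ 0.544.
p = a·p₁ + b·p₂ ≈ (0.942, 0.062, 0.328); φ = arcsin(p_z) ≈ 19.18°, λ = atan2(p_y, p_x) ≈ 3.77°.

≈ lat 19°N, lon 4°E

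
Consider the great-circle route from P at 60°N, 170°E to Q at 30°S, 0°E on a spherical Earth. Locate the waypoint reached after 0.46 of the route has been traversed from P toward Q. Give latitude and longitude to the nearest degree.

≈ 49°N, 15°E

From cos δ = sin φ₁ sin φ₂ + cos φ₁ cos φ₂ cos Δλ, the central angle is δ ≈ 2.605 rad (149.3°).
Interpolate at f = 0.46 with slerp weights a = sin((1−f)δ)/sin δ ≈ 1.930, b = sin(fδ)/sin δ ≈ 1.822.
p = a·p₁ + b·p₂ ≈ (0.628, 0.168, 0.760); φ = arcsin(p_z) ≈ 49.49°, λ = atan2(p_y, p_x) ≈ 14.95°.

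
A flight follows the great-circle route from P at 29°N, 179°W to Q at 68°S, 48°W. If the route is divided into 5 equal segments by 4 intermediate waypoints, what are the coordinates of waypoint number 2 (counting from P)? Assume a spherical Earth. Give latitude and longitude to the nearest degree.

≈ 20°S, 160°W

Write both endpoints as unit vectors p₁, p₂ with components (cos φ cos λ, cos φ sin λ, sin φ).
The central angle between the endpoints is δ = arccos(p₁·p₂) ≈ 2.298 rad (131.6°).
Interpolate at f = 2/5 with slerp weights a = sin((1−f)δ)/sin δ ≈ 1.313, b = sin(fδ)/sin δ ≈ 1.064.
p = a·p₁ + b·p₂ ≈ (-0.882, -0.316, -0.350); φ = arcsin(p_z) ≈ -20.46°, λ = atan2(p_y, p_x) ≈ -160.28°.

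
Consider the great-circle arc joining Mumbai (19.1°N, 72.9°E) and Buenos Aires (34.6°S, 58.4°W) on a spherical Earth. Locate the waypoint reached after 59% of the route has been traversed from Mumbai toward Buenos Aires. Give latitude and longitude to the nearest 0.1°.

From cos δ = sin φ₁ sin φ₂ + cos φ₁ cos φ₂ cos Δλ, the central angle is δ ≈ 2.345 rad (134.4°).
Interpolate at f = 0.59 with slerp weights a = sin((1−f)δ)/sin δ ≈ 1.147, b = sin(fδ)/sin δ ≈ 1.374.
p = a·p₁ + b·p₂ ≈ (0.911, 0.072, -0.405); φ = arcsin(p_z) ≈ -23.89°, λ = atan2(p_y, p_x) ≈ 4.54°.

≈ 23.9°S, 4.5°E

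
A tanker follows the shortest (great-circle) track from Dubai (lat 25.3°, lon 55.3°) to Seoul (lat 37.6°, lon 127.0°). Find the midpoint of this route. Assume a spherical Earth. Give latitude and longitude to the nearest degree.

≈ lat 37°, lon 88°

From cos δ = sin φ₁ sin φ₂ + cos φ₁ cos φ₂ cos Δλ, the central angle is δ ≈ 1.064 rad (60.9°).
Interpolate at f = 1/2 with slerp weights a = sin((1−f)δ)/sin δ ≈ 0.580, b = sin(fδ)/sin δ ≈ 0.580.
p = a·p₁ + b·p₂ ≈ (0.022, 0.798, 0.602); φ = arcsin(p_z) ≈ 37.01°, λ = atan2(p_y, p_x) ≈ 88.42°.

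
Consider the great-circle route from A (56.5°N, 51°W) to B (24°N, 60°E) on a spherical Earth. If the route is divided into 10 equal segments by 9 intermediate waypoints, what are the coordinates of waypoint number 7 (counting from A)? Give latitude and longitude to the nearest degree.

≈ (44°N, 43°E)

From cos δ = sin φ₁ sin φ₂ + cos φ₁ cos φ₂ cos Δλ, the central angle is δ ≈ 1.412 rad (80.9°).
Interpolate at f = 7/10 with slerp weights a = sin((1−f)δ)/sin δ ≈ 0.416, b = sin(fδ)/sin δ ≈ 0.846.
p = a·p₁ + b·p₂ ≈ (0.531, 0.491, 0.691); φ = arcsin(p_z) ≈ 43.71°, λ = atan2(p_y, p_x) ≈ 42.74°.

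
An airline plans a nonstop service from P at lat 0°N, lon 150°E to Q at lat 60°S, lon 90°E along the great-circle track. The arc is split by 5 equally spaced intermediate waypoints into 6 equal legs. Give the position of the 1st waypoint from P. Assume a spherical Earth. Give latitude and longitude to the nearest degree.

The haversine formula gives a central angle δ ≈ 1.318 rad (75.5°) between the endpoints.
Interpolate at f = 1/6 with slerp weights a = sin((1−f)δ)/sin δ ≈ 0.920, b = sin(fδ)/sin δ ≈ 0.225.
p = a·p₁ + b·p₂ ≈ (-0.796, 0.572, -0.195); φ = arcsin(p_z) ≈ -11.24°, λ = atan2(p_y, p_x) ≈ 144.30°.

≈ lat 11°S, lon 144°E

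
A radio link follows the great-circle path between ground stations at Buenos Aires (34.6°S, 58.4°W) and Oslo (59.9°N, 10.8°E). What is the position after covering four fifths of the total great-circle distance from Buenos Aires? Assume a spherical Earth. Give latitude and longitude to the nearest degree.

Convert each endpoint to a unit vector on the sphere (x = cos φ cos λ, y = cos φ sin λ, z = sin φ).
The central angle between the endpoints is δ = arccos(p₁·p₂) ≈ 1.923 rad (110.2°).
Interpolate at f = 4/5 with slerp weights a = sin((1−f)δ)/sin δ ≈ 0.400, b = sin(fδ)/sin δ ≈ 1.065.
p = a·p₁ + b·p₂ ≈ (0.697, -0.180, 0.694); φ = arcsin(p_z) ≈ 43.96°, λ = atan2(p_y, p_x) ≈ -14.49°.

≈ 44°N, 14°W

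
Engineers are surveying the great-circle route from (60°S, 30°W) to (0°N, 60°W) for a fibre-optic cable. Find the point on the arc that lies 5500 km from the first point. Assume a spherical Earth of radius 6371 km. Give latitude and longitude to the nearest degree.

Convert each endpoint to a unit vector on the sphere (x = cos φ cos λ, y = cos φ sin λ, z = sin φ).
The central angle between the endpoints is δ = arccos(p₁·p₂) ≈ 1.123 rad (64.3°). The total great-circle distance is δ·R ≈ 1.123 × 6371 ≈ 7154 km, so the target fraction is f = 5500/7154 ≈ 0.769.
Interpolate at f ≈ 0.769 with slerp weights a = sin((1−f)δ)/sin δ ≈ 0.285, b = sin(fδ)/sin δ ≈ 0.843.
p = a·p₁ + b·p₂ ≈ (0.545, -0.801, -0.247); φ = arcsin(p_z) ≈ -14.28°, λ = atan2(p_y, p_x) ≈ -55.79°.

≈ (14°S, 56°W)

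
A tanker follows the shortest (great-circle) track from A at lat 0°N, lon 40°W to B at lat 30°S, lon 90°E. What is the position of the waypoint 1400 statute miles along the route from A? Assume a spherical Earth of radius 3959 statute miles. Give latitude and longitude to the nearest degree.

≈ lat 12°S, lon 24°W

Convert each endpoint to a unit vector on the sphere (x = cos φ cos λ, y = cos φ sin λ, z = sin φ).
The central angle between the endpoints is δ = arccos(p₁·p₂) ≈ 2.161 rad (123.8°). The total great-circle distance is δ·R ≈ 2.161 × 3959 ≈ 8556 mi, so the target fraction is f = 1400/8556 ≈ 0.164.
Interpolate at f ≈ 0.164 with slerp weights a = sin((1−f)δ)/sin δ ≈ 1.170, b = sin(fδ)/sin δ ≈ 0.417.
p = a·p₁ + b·p₂ ≈ (0.896, -0.391, -0.208); φ = arcsin(p_z) ≈ -12.03°, λ = atan2(p_y, p_x) ≈ -23.57°.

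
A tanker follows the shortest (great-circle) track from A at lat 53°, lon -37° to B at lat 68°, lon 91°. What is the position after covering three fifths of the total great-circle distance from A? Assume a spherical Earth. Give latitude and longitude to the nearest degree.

≈ lat 77°, lon 21°

Convert each endpoint to a unit vector on the sphere (x = cos φ cos λ, y = cos φ sin λ, z = sin φ).
The central angle between the endpoints is δ = arccos(p₁·p₂) ≈ 0.925 rad (53.0°).
Interpolate at f = 3/5 with slerp weights a = sin((1−f)δ)/sin δ ≈ 0.453, b = sin(fδ)/sin δ ≈ 0.660.
p = a·p₁ + b·p₂ ≈ (0.213, 0.083, 0.973); φ = arcsin(p_z) ≈ 76.76°, λ = atan2(p_y, p_x) ≈ 21.29°.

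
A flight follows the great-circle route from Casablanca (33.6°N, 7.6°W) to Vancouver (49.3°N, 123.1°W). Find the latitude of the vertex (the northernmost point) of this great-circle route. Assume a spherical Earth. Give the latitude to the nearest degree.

≈ 60°N

The great circle lies in the plane with unit normal n̂ = (p₁ × p₂)/|p₁ × p₂|.
Here n̂_z ≈ -0.499; the vertex latitude is φ_max = arccos|n̂_z| ≈ 60.1°.
Check via Clairaut: cos φ_max = |cos φ₁| · sin C = cos(33.6°)·sin(36.8°) ≈ 0.499, again giving ≈ 60.1°.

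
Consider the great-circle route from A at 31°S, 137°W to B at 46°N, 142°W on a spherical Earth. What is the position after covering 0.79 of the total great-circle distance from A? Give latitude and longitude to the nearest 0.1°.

The haversine formula gives a central angle δ ≈ 1.346 rad (77.1°) between the endpoints.
Interpolate at f = 0.79 with slerp weights a = sin((1−f)δ)/sin δ ≈ 0.286, b = sin(fδ)/sin δ ≈ 0.897.
p = a·p₁ + b·p₂ ≈ (-0.670, -0.551, 0.498); φ = arcsin(p_z) ≈ 29.84°, λ = atan2(p_y, p_x) ≈ -140.59°.

≈ 29.8°N, 140.6°W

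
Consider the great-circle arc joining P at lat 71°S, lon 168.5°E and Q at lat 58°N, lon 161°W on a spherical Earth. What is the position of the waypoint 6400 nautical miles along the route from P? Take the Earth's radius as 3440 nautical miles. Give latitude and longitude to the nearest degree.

Write both endpoints as unit vectors p₁, p₂ with components (cos φ cos λ, cos φ sin λ, sin φ).
The central angle between the endpoints is δ = arccos(p₁·p₂) ≈ 2.283 rad (130.8°). The total great-circle distance is δ·R ≈ 2.283 × 3440 ≈ 7852 nmi, so the target fraction is f = 6400/7852 ≈ 0.815.
Interpolate at f ≈ 0.815 with slerp weights a = sin((1−f)δ)/sin δ ≈ 0.541, b = sin(fδ)/sin δ ≈ 1.266.
p = a·p₁ + b·p₂ ≈ (-0.807, -0.183, 0.562); φ = arcsin(p_z) ≈ 34.18°, λ = atan2(p_y, p_x) ≈ -167.20°.

≈ lat 34°N, lon 167°W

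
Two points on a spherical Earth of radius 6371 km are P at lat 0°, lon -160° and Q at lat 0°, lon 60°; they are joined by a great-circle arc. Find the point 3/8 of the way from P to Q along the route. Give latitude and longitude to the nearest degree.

Write both endpoints as unit vectors p₁, p₂ with components (cos φ cos λ, cos φ sin λ, sin φ).
The central angle between the endpoints is δ = arccos(p₁·p₂) ≈ 2.443 rad (140.0°).
Interpolate at f = 3/8 with slerp weights a = sin((1−f)δ)/sin δ ≈ 1.554, b = sin(fδ)/sin δ ≈ 1.234.
p = a·p₁ + b·p₂ ≈ (-0.843, 0.537, 0.000); φ = arcsin(p_z) ≈ 0.00°, λ = atan2(p_y, p_x) ≈ 147.50°.

≈ lat 0°, lon 148°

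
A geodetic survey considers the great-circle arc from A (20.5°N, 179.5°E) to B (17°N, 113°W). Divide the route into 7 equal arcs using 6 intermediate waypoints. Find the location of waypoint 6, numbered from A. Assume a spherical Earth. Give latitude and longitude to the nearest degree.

≈ (19°N, 122°W)

Convert each endpoint to a unit vector on the sphere (x = cos φ cos λ, y = cos φ sin λ, z = sin φ).
The central angle between the endpoints is δ = arccos(p₁·p₂) ≈ 1.109 rad (63.6°).
Interpolate at f = 6/7 with slerp weights a = sin((1−f)δ)/sin δ ≈ 0.176, b = sin(fδ)/sin δ ≈ 0.909.
p = a·p₁ + b·p₂ ≈ (-0.505, -0.799, 0.327); φ = arcsin(p_z) ≈ 19.12°, λ = atan2(p_y, p_x) ≈ -122.29°.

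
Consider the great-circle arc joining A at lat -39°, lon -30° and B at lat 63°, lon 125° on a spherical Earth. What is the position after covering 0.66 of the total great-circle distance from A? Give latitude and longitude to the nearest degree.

≈ lat 54°, lon 13°

Convert each endpoint to a unit vector on the sphere (x = cos φ cos λ, y = cos φ sin λ, z = sin φ).
The central angle between the endpoints is δ = arccos(p₁·p₂) ≈ 2.648 rad (151.7°).
Interpolate at f = 0.66 with slerp weights a = sin((1−f)δ)/sin δ ≈ 1.653, b = sin(fδ)/sin δ ≈ 2.077.
p = a·p₁ + b·p₂ ≈ (0.572, 0.130, 0.810); φ = arcsin(p_z) ≈ 54.12°, λ = atan2(p_y, p_x) ≈ 12.82°.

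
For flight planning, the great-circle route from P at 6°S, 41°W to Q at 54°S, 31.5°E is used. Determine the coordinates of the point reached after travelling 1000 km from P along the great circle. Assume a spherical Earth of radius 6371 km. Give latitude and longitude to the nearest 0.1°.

Convert each endpoint to a unit vector on the sphere (x = cos φ cos λ, y = cos φ sin λ, z = sin φ).
The central angle between the endpoints is δ = arccos(p₁·p₂) ≈ 1.307 rad (74.9°). The total great-circle distance is δ·R ≈ 1.307 × 6371 ≈ 8330 km, so the target fraction is f = 1000/8330 ≈ 0.120.
Interpolate at f ≈ 0.120 with slerp weights a = sin((1−f)δ)/sin δ ≈ 0.946, b = sin(fδ)/sin δ ≈ 0.162.
p = a·p₁ + b·p₂ ≈ (0.791, -0.567, -0.230); φ = arcsin(p_z) ≈ -13.29°, λ = atan2(p_y, p_x) ≈ -35.65°.

≈ 13.3°S, 35.6°W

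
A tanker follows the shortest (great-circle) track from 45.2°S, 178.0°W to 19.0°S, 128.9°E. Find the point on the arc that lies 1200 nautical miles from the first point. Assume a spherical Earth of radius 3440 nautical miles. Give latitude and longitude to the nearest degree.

Write both endpoints as unit vectors p₁, p₂ with components (cos φ cos λ, cos φ sin λ, sin φ).
The central angle between the endpoints is δ = arccos(p₁·p₂) ≈ 0.888 rad (50.9°). The total great-circle distance is δ·R ≈ 0.888 × 3440 ≈ 3054 nmi, so the target fraction is f = 1200/3054 ≈ 0.393.
Interpolate at f ≈ 0.393 with slerp weights a = sin((1−f)δ)/sin δ ≈ 0.662, b = sin(fδ)/sin δ ≈ 0.441.
p = a·p₁ + b·p₂ ≈ (-0.728, 0.308, -0.613); φ = arcsin(p_z) ≈ -37.81°, λ = atan2(p_y, p_x) ≈ 157.06°.

≈ 38°S, 157°E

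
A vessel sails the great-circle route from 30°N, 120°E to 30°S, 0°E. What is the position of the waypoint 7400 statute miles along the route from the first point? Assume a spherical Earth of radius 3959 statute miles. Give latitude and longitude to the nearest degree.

The haversine formula gives a central angle δ ≈ 2.246 rad (128.7°) between the endpoints. The total great-circle distance is δ·R ≈ 2.246 × 3959 ≈ 8892 mi, so the target fraction is f = 7400/8892 ≈ 0.832.
Interpolate at f ≈ 0.832 with slerp weights a = sin((1−f)δ)/sin δ ≈ 0.471, b = sin(fδ)/sin δ ≈ 1.224.
p = a·p₁ + b·p₂ ≈ (0.856, 0.353, -0.377); φ = arcsin(p_z) ≈ -22.12°, λ = atan2(p_y, p_x) ≈ 22.43°.

≈ 22°S, 22°E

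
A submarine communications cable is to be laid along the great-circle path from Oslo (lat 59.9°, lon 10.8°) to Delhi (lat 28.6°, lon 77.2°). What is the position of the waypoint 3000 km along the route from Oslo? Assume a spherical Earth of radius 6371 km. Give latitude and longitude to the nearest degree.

Convert each endpoint to a unit vector on the sphere (x = cos φ cos λ, y = cos φ sin λ, z = sin φ).
The central angle between the endpoints is δ = arccos(p₁·p₂) ≈ 0.939 rad (53.8°). The total great-circle distance is δ·R ≈ 0.939 × 6371 ≈ 5984 km, so the target fraction is f = 3000/5984 ≈ 0.501.
Interpolate at f ≈ 0.501 with slerp weights a = sin((1−f)δ)/sin δ ≈ 0.559, b = sin(fδ)/sin δ ≈ 0.562.
p = a·p₁ + b·p₂ ≈ (0.385, 0.534, 0.753); φ = arcsin(p_z) ≈ 48.85°, λ = atan2(p_y, p_x) ≈ 54.21°.

≈ lat 49°, lon 54°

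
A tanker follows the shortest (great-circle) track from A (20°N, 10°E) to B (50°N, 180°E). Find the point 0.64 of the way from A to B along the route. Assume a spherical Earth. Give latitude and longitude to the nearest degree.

≈ (84°N, 99°E)

Convert each endpoint to a unit vector on the sphere (x = cos φ cos λ, y = cos φ sin λ, z = sin φ).
The central angle between the endpoints is δ = arccos(p₁·p₂) ≈ 1.910 rad (109.4°).
Interpolate at f = 0.64 with slerp weights a = sin((1−f)δ)/sin δ ≈ 0.673, b = sin(fδ)/sin δ ≈ 0.997.
p = a·p₁ + b·p₂ ≈ (-0.018, 0.110, 0.994); φ = arcsin(p_z) ≈ 83.61°, λ = atan2(p_y, p_x) ≈ 99.22°.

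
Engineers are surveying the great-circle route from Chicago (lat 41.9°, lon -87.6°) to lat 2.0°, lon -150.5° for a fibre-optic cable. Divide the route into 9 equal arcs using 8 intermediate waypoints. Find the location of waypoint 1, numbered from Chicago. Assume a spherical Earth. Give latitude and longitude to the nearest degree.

≈ lat 39°, lon -97°

Convert each endpoint to a unit vector on the sphere (x = cos φ cos λ, y = cos φ sin λ, z = sin φ).
The central angle between the endpoints is δ = arccos(p₁·p₂) ≈ 1.200 rad (68.8°).
Interpolate at f = 1/9 with slerp weights a = sin((1−f)δ)/sin δ ≈ 0.939, b = sin(fδ)/sin δ ≈ 0.143.
p = a·p₁ + b·p₂ ≈ (-0.095, -0.769, 0.632); φ = arcsin(p_z) ≈ 39.23°, λ = atan2(p_y, p_x) ≈ -97.03°.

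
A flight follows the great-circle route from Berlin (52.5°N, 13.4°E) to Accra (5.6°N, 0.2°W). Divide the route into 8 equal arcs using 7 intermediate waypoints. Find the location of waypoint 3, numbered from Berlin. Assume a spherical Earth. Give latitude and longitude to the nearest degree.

≈ (35°N, 7°E)

From cos δ = sin φ₁ sin φ₂ + cos φ₁ cos φ₂ cos Δλ, the central angle is δ ≈ 0.842 rad (48.2°).
Interpolate at f = 3/8 with slerp weights a = sin((1−f)δ)/sin δ ≈ 0.673, b = sin(fδ)/sin δ ≈ 0.416.
p = a·p₁ + b·p₂ ≈ (0.813, 0.094, 0.575); φ = arcsin(p_z) ≈ 35.08°, λ = atan2(p_y, p_x) ≈ 6.56°.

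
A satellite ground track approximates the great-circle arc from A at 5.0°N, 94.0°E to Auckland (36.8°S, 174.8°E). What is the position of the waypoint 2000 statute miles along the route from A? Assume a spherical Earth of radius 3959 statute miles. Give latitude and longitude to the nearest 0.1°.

Convert each endpoint to a unit vector on the sphere (x = cos φ cos λ, y = cos φ sin λ, z = sin φ).
The central angle between the endpoints is δ = arccos(p₁·p₂) ≈ 1.495 rad (85.7°). The total great-circle distance is δ·R ≈ 1.495 × 3959 ≈ 5920 mi, so the target fraction is f = 2000/5920 ≈ 0.338.
Interpolate at f ≈ 0.338 with slerp weights a = sin((1−f)δ)/sin δ ≈ 0.839, b = sin(fδ)/sin δ ≈ 0.485.
p = a·p₁ + b·p₂ ≈ (-0.445, 0.869, -0.218); φ = arcsin(p_z) ≈ -12.57°, λ = atan2(p_y, p_x) ≈ 117.14°.

≈ 12.6°S, 117.1°E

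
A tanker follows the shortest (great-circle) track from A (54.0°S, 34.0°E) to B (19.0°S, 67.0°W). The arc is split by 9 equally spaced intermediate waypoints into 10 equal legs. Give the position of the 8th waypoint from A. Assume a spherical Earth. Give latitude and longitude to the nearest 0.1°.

Write both endpoints as unit vectors p₁, p₂ with components (cos φ cos λ, cos φ sin λ, sin φ).
The central angle between the endpoints is δ = arccos(p₁·p₂) ≈ 1.413 rad (80.9°).
Interpolate at f = 8/10 with slerp weights a = sin((1−f)δ)/sin δ ≈ 0.282, b = sin(fδ)/sin δ ≈ 0.916.
p = a·p₁ + b·p₂ ≈ (0.476, -0.704, -0.527); φ = arcsin(p_z) ≈ -31.78°, λ = atan2(p_y, p_x) ≈ -55.95°.

≈ (31.8°S, 56.0°W)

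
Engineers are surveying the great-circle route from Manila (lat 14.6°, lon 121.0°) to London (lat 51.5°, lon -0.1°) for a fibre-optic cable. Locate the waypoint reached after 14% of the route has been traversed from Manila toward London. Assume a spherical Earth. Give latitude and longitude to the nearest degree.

Convert each endpoint to a unit vector on the sphere (x = cos φ cos λ, y = cos φ sin λ, z = sin φ).
The central angle between the endpoints is δ = arccos(p₁·p₂) ≈ 1.685 rad (96.5°).
Interpolate at f = 0.14 with slerp weights a = sin((1−f)δ)/sin δ ≈ 0.999, b = sin(fδ)/sin δ ≈ 0.235.
p = a·p₁ + b·p₂ ≈ (-0.352, 0.828, 0.436); φ = arcsin(p_z) ≈ 25.85°, λ = atan2(p_y, p_x) ≈ 112.99°.

≈ lat 26°, lon 113°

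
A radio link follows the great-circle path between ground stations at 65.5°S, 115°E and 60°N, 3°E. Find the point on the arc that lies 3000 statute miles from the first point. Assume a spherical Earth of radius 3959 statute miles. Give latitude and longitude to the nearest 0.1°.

Write both endpoints as unit vectors p₁, p₂ with components (cos φ cos λ, cos φ sin λ, sin φ).
The central angle between the endpoints is δ = arccos(p₁·p₂) ≈ 2.617 rad (150.0°). The total great-circle distance is δ·R ≈ 2.617 × 3959 ≈ 10362 mi, so the target fraction is f = 3000/10362 ≈ 0.290.
Interpolate at f ≈ 0.290 with slerp weights a = sin((1−f)δ)/sin δ ≈ 1.915, b = sin(fδ)/sin δ ≈ 1.373.
p = a·p₁ + b·p₂ ≈ (0.350, 0.756, -0.554); φ = arcsin(p_z) ≈ -33.61°, λ = atan2(p_y, p_x) ≈ 65.15°.

≈ 33.6°S, 65.1°E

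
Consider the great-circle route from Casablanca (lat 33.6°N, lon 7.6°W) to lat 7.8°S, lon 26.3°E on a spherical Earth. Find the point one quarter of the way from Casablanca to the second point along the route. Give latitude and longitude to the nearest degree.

≈ lat 24°N, lon 2°E

Convert each endpoint to a unit vector on the sphere (x = cos φ cos λ, y = cos φ sin λ, z = sin φ).
The central angle between the endpoints is δ = arccos(p₁·p₂) ≈ 0.915 rad (52.4°).
Interpolate at f = 1/4 with slerp weights a = sin((1−f)δ)/sin δ ≈ 0.799, b = sin(fδ)/sin δ ≈ 0.286.
p = a·p₁ + b·p₂ ≈ (0.914, 0.038, 0.404); φ = arcsin(p_z) ≈ 23.80°, λ = atan2(p_y, p_x) ≈ 2.35°.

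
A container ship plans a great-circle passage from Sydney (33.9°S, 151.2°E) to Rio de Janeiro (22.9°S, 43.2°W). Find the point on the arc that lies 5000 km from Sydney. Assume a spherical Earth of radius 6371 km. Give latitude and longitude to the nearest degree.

≈ 74°S, 166°W

The haversine formula gives a central angle δ ≈ 2.122 rad (121.6°) between the endpoints. The total great-circle distance is δ·R ≈ 2.122 × 6371 ≈ 13518 km, so the target fraction is f = 5000/13518 ≈ 0.370.
Interpolate at f ≈ 0.370 with slerp weights a = sin((1−f)δ)/sin δ ≈ 1.142, b = sin(fδ)/sin δ ≈ 0.829.
p = a·p₁ + b·p₂ ≈ (-0.273, -0.066, -0.960); φ = arcsin(p_z) ≈ -73.65°, λ = atan2(p_y, p_x) ≈ -166.33°.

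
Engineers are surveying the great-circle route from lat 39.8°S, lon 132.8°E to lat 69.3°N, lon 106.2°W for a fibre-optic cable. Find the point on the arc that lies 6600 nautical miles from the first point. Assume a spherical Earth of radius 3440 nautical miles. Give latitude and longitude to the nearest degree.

Write both endpoints as unit vectors p₁, p₂ with components (cos φ cos λ, cos φ sin λ, sin φ).
The central angle between the endpoints is δ = arccos(p₁·p₂) ≈ 2.402 rad (137.6°). The total great-circle distance is δ·R ≈ 2.402 × 3440 ≈ 8262 nmi, so the target fraction is f = 6600/8262 ≈ 0.799.
Interpolate at f ≈ 0.799 with slerp weights a = sin((1−f)δ)/sin δ ≈ 0.689, b = sin(fδ)/sin δ ≈ 1.395.
p = a·p₁ + b·p₂ ≈ (-0.497, -0.085, 0.863); φ = arcsin(p_z) ≈ 59.70°, λ = atan2(p_y, p_x) ≈ -170.32°.

≈ lat 60°N, lon 170°W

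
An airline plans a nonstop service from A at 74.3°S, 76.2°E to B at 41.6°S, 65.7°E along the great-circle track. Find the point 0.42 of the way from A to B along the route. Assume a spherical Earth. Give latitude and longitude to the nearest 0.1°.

≈ 60.7°S, 69.2°E

From cos δ = sin φ₁ sin φ₂ + cos φ₁ cos φ₂ cos Δλ, the central angle is δ ≈ 0.577 rad (33.1°).
Interpolate at f = 0.42 with slerp weights a = sin((1−f)δ)/sin δ ≈ 0.602, b = sin(fδ)/sin δ ≈ 0.440.
p = a·p₁ + b·p₂ ≈ (0.174, 0.458, -0.872); φ = arcsin(p_z) ≈ -60.66°, λ = atan2(p_y, p_x) ≈ 69.17°.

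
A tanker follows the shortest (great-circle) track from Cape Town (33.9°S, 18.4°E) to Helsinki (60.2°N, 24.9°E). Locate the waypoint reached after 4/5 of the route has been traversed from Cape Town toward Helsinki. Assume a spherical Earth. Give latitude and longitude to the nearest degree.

≈ 41°N, 23°E

Write both endpoints as unit vectors p₁, p₂ with components (cos φ cos λ, cos φ sin λ, sin φ).
The central angle between the endpoints is δ = arccos(p₁·p₂) ≈ 1.645 rad (94.3°).
Interpolate at f = 4/5 with slerp weights a = sin((1−f)δ)/sin δ ≈ 0.324, b = sin(fδ)/sin δ ≈ 0.970.
p = a·p₁ + b·p₂ ≈ (0.693, 0.288, 0.661); φ = arcsin(p_z) ≈ 41.40°, λ = atan2(p_y, p_x) ≈ 22.57°.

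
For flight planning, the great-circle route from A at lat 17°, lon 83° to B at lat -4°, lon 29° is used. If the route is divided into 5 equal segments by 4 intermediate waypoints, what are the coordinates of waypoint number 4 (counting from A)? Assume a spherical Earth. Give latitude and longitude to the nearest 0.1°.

Convert each endpoint to a unit vector on the sphere (x = cos φ cos λ, y = cos φ sin λ, z = sin φ).
The central angle between the endpoints is δ = arccos(p₁·p₂) ≈ 1.000 rad (57.3°).
Interpolate at f = 4/5 with slerp weights a = sin((1−f)δ)/sin δ ≈ 0.236, b = sin(fδ)/sin δ ≈ 0.852.
p = a·p₁ + b·p₂ ≈ (0.771, 0.636, 0.010); φ = arcsin(p_z) ≈ 0.55°, λ = atan2(p_y, p_x) ≈ 39.53°.

≈ lat 0.5°, lon 39.5°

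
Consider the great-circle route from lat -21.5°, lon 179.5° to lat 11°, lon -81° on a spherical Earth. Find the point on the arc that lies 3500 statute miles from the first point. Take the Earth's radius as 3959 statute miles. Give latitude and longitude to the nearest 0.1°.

≈ lat -8.3°, lon -129.6°

Write both endpoints as unit vectors p₁, p₂ with components (cos φ cos λ, cos φ sin λ, sin φ).
The central angle between the endpoints is δ = arccos(p₁·p₂) ≈ 1.793 rad (102.7°). The total great-circle distance is δ·R ≈ 1.793 × 3959 ≈ 7100 mi, so the target fraction is f = 3500/7100 ≈ 0.493.
Interpolate at f ≈ 0.493 with slerp weights a = sin((1−f)δ)/sin δ ≈ 0.809, b = sin(fδ)/sin δ ≈ 0.793.
p = a·p₁ + b·p₂ ≈ (-0.631, -0.762, -0.145); φ = arcsin(p_z) ≈ -8.35°, λ = atan2(p_y, p_x) ≈ -129.62°.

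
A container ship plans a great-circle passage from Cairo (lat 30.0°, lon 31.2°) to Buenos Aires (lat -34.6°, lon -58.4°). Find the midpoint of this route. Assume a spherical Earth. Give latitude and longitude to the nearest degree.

≈ lat -3°, lon -12°

Convert each endpoint to a unit vector on the sphere (x = cos φ cos λ, y = cos φ sin λ, z = sin φ).
The central angle between the endpoints is δ = arccos(p₁·p₂) ≈ 1.853 rad (106.2°).
Interpolate at f = 1/2 with slerp weights a = sin((1−f)δ)/sin δ ≈ 0.833, b = sin(fδ)/sin δ ≈ 0.833.
p = a·p₁ + b·p₂ ≈ (0.976, -0.210, -0.056); φ = arcsin(p_z) ≈ -3.24°, λ = atan2(p_y, p_x) ≈ -12.16°.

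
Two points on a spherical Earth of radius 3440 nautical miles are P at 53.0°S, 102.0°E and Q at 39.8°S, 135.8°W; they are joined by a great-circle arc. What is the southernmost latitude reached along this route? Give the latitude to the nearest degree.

≈ 66°S

The great circle lies in the plane with unit normal n̂ = (p₁ × p₂)/|p₁ × p₂|.
Here n̂_z ≈ +0.406; the vertex latitude is φ_max = arccos|n̂_z| ≈ 66.1°.
Check via Clairaut: cos φ_max = |cos φ₁| · sin C = cos(53.0°)·sin(137.6°) ≈ 0.406, again giving ≈ 66.1°.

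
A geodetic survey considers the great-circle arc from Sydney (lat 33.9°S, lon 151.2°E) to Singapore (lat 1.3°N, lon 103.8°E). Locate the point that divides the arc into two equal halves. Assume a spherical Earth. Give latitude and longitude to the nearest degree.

≈ lat 18°S, lon 125°E

The haversine formula gives a central angle δ ≈ 0.990 rad (56.7°) between the endpoints.
Interpolate at f = 1/2 with slerp weights a = sin((1−f)δ)/sin δ ≈ 0.568, b = sin(fδ)/sin δ ≈ 0.568.
p = a·p₁ + b·p₂ ≈ (-0.549, 0.779, -0.304); φ = arcsin(p_z) ≈ -17.70°, λ = atan2(p_y, p_x) ≈ 125.17°.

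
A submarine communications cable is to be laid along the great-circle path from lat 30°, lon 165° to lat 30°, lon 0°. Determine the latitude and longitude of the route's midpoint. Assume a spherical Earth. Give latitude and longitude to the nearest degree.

Convert each endpoint to a unit vector on the sphere (x = cos φ cos λ, y = cos φ sin λ, z = sin φ).
The central angle between the endpoints is δ = arccos(p₁·p₂) ≈ 2.065 rad (118.3°).
Interpolate at f = 1/2 with slerp weights a = sin((1−f)δ)/sin δ ≈ 0.975, b = sin(fδ)/sin δ ≈ 0.975.
p = a·p₁ + b·p₂ ≈ (0.029, 0.219, 0.975); φ = arcsin(p_z) ≈ 77.26°, λ = atan2(p_y, p_x) ≈ 82.50°.

≈ lat 77°, lon 82°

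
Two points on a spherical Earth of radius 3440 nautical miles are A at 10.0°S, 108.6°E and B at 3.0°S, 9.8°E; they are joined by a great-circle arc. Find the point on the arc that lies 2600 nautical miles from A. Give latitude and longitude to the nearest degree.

From cos δ = sin φ₁ sin φ₂ + cos φ₁ cos φ₂ cos Δλ, the central angle is δ ≈ 1.713 rad (98.1°). The total great-circle distance is δ·R ≈ 1.713 × 3440 ≈ 5891 nmi, so the target fraction is f = 2600/5891 ≈ 0.441.
Interpolate at f ≈ 0.441 with slerp weights a = sin((1−f)δ)/sin δ ≈ 0.826, b = sin(fδ)/sin δ ≈ 0.693.
p = a·p₁ + b·p₂ ≈ (0.422, 0.888, -0.180); φ = arcsin(p_z) ≈ -10.35°, λ = atan2(p_y, p_x) ≈ 64.57°.

≈ 10°S, 65°E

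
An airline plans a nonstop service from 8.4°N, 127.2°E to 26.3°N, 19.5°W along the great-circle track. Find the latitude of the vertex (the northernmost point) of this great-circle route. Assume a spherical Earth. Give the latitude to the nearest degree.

≈ 49°N

The great circle lies in the plane with unit normal n̂ = (p₁ × p₂)/|p₁ × p₂|.
Here n̂_z ≈ -0.661; the vertex latitude is φ_max = arccos|n̂_z| ≈ 48.6°.
Check via Clairaut: cos φ_max = |cos φ₁| · sin C = cos(8.4°)·sin(41.9°) ≈ 0.661, again giving ≈ 48.6°.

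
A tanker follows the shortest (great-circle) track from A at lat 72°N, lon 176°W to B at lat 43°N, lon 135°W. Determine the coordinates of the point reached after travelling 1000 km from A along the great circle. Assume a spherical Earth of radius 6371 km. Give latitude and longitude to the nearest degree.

The haversine formula gives a central angle δ ≈ 0.611 rad (35.0°) between the endpoints. The total great-circle distance is δ·R ≈ 0.611 × 6371 ≈ 3891 km, so the target fraction is f = 1000/3891 ≈ 0.257.
Interpolate at f ≈ 0.257 with slerp weights a = sin((1−f)δ)/sin δ ≈ 0.764, b = sin(fδ)/sin δ ≈ 0.273.
p = a·p₁ + b·p₂ ≈ (-0.377, -0.157, 0.913); φ = arcsin(p_z) ≈ 65.91°, λ = atan2(p_y, p_x) ≈ -157.31°.

≈ lat 66°N, lon 157°W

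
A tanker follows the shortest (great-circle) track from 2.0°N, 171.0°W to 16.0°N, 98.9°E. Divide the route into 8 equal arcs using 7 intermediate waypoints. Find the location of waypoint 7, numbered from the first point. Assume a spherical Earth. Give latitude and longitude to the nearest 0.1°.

≈ 16.1°N, 110.5°E

Convert each endpoint to a unit vector on the sphere (x = cos φ cos λ, y = cos φ sin λ, z = sin φ).
The central angle between the endpoints is δ = arccos(p₁·p₂) ≈ 1.563 rad (89.5°).
Interpolate at f = 7/8 with slerp weights a = sin((1−f)δ)/sin δ ≈ 0.194, b = sin(fδ)/sin δ ≈ 0.979.
p = a·p₁ + b·p₂ ≈ (-0.337, 0.900, 0.277); φ = arcsin(p_z) ≈ 16.07°, λ = atan2(p_y, p_x) ≈ 110.55°.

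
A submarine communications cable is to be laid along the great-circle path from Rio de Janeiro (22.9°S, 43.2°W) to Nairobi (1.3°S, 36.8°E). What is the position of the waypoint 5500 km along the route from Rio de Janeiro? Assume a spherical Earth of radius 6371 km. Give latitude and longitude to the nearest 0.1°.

≈ (12.7°S, 7.9°E)

The haversine formula gives a central angle δ ≈ 1.401 rad (80.3°) between the endpoints. The total great-circle distance is δ·R ≈ 1.401 × 6371 ≈ 8927 km, so the target fraction is f = 5500/8927 ≈ 0.616.
Interpolate at f ≈ 0.616 with slerp weights a = sin((1−f)δ)/sin δ ≈ 0.520, b = sin(fδ)/sin δ ≈ 0.771.
p = a·p₁ + b·p₂ ≈ (0.966, 0.134, -0.220); φ = arcsin(p_z) ≈ -12.70°, λ = atan2(p_y, p_x) ≈ 7.89°.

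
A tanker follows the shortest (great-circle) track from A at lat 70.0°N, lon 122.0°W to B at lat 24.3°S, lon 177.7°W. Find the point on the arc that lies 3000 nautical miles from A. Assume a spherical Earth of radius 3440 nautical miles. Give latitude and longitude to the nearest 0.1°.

The haversine formula gives a central angle δ ≈ 1.783 rad (102.2°) between the endpoints. The total great-circle distance is δ·R ≈ 1.783 × 3440 ≈ 6135 nmi, so the target fraction is f = 3000/6135 ≈ 0.489.
Interpolate at f ≈ 0.489 with slerp weights a = sin((1−f)δ)/sin δ ≈ 0.809, b = sin(fδ)/sin δ ≈ 0.783.
p = a·p₁ + b·p₂ ≈ (-0.860, -0.263, 0.437); φ = arcsin(p_z) ≈ 25.94°, λ = atan2(p_y, p_x) ≈ -162.98°.

≈ lat 25.9°N, lon 163.0°W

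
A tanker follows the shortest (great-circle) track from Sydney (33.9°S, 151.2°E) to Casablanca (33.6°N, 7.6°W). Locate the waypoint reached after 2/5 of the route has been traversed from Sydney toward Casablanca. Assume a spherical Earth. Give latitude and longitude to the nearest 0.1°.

≈ (9.8°S, 84.8°E)

Convert each endpoint to a unit vector on the sphere (x = cos φ cos λ, y = cos φ sin λ, z = sin φ).
The central angle between the endpoints is δ = arccos(p₁·p₂) ≈ 2.834 rad (162.4°).
Interpolate at f = 2/5 with slerp weights a = sin((1−f)δ)/sin δ ≈ 3.280, b = sin(fδ)/sin δ ≈ 2.997.
p = a·p₁ + b·p₂ ≈ (0.089, 0.981, -0.171); φ = arcsin(p_z) ≈ -9.84°, λ = atan2(p_y, p_x) ≈ 84.84°.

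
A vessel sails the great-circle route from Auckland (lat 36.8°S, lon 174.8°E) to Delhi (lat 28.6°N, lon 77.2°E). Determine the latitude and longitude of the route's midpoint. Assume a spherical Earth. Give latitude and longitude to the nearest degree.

Convert each endpoint to a unit vector on the sphere (x = cos φ cos λ, y = cos φ sin λ, z = sin φ).
The central angle between the endpoints is δ = arccos(p₁·p₂) ≈ 1.960 rad (112.3°).
Interpolate at f = 1/2 with slerp weights a = sin((1−f)δ)/sin δ ≈ 0.898, b = sin(fδ)/sin δ ≈ 0.898.
p = a·p₁ + b·p₂ ≈ (-0.541, 0.834, -0.108); φ = arcsin(p_z) ≈ -6.20°, λ = atan2(p_y, p_x) ≈ 122.99°.

≈ lat 6°S, lon 123°E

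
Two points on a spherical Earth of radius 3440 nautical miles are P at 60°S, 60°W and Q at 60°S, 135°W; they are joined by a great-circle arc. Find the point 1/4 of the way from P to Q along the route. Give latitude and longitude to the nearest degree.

≈ 64°S, 77°W

Convert each endpoint to a unit vector on the sphere (x = cos φ cos λ, y = cos φ sin λ, z = sin φ).
The central angle between the endpoints is δ = arccos(p₁·p₂) ≈ 0.619 rad (35.4°).
Interpolate at f = 1/4 with slerp weights a = sin((1−f)δ)/sin δ ≈ 0.772, b = sin(fδ)/sin δ ≈ 0.266.
p = a·p₁ + b·p₂ ≈ (0.099, -0.428, -0.898); φ = arcsin(p_z) ≈ -63.94°, λ = atan2(p_y, p_x) ≈ -76.98°.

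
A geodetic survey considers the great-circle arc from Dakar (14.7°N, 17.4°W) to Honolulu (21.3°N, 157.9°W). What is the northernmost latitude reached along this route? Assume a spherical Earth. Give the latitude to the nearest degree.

≈ 44°N

The great circle lies in the plane with unit normal n̂ = (p₁ × p₂)/|p₁ × p₂|.
Here n̂_z ≈ -0.719; the vertex latitude is φ_max = arccos|n̂_z| ≈ 44.1°.
Check via Clairaut: cos φ_max = |cos φ₁| · sin C = cos(14.7°)·sin(48.0°) ≈ 0.719, again giving ≈ 44.1°.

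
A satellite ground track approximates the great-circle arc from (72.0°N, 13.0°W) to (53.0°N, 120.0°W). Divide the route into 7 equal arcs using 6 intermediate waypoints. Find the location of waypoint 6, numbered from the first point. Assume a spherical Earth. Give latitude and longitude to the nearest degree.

Write both endpoints as unit vectors p₁, p₂ with components (cos φ cos λ, cos φ sin λ, sin φ).
The central angle between the endpoints is δ = arccos(p₁·p₂) ≈ 0.788 rad (45.2°).
Interpolate at f = 6/7 with slerp weights a = sin((1−f)δ)/sin δ ≈ 0.158, b = sin(fδ)/sin δ ≈ 0.882.
p = a·p₁ + b·p₂ ≈ (-0.218, -0.471, 0.855); φ = arcsin(p_z) ≈ 58.76°, λ = atan2(p_y, p_x) ≈ -114.82°.

≈ (59°N, 115°W)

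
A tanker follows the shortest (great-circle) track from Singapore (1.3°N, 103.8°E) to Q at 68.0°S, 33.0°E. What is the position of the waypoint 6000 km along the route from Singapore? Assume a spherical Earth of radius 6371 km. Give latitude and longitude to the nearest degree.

≈ 48°S, 78°E

Write both endpoints as unit vectors p₁, p₂ with components (cos φ cos λ, cos φ sin λ, sin φ).
The central angle between the endpoints is δ = arccos(p₁·p₂) ≈ 1.468 rad (84.1°). The total great-circle distance is δ·R ≈ 1.468 × 6371 ≈ 9356 km, so the target fraction is f = 6000/9356 ≈ 0.641.
Interpolate at f ≈ 0.641 with slerp weights a = sin((1−f)δ)/sin δ ≈ 0.505, b = sin(fδ)/sin δ ≈ 0.813.
p = a·p₁ + b·p₂ ≈ (0.135, 0.656, -0.742); φ = arcsin(p_z) ≈ -47.92°, λ = atan2(p_y, p_x) ≈ 78.39°.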